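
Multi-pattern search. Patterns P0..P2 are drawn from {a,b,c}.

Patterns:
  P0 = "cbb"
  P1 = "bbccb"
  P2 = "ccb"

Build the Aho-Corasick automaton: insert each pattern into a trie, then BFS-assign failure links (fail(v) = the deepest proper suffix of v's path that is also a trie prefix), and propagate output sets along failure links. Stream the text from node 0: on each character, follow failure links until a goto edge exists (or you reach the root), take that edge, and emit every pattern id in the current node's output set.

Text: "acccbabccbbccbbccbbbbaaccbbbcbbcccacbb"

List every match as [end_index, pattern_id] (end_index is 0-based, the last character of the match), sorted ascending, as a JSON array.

Construct AC machine:
Trie (insert patterns):
  n0 'ε': b→4 c→1
  n1 'c': b→2 c→9
  n2 'cb': b→3
  n3 'cbb': ·  [P0 ends]
  n4 'b': b→5
  n5 'bb': c→6
  n6 'bbc': c→7
  n7 'bbcc': b→8
  n8 'bbccb': ·  [P1 ends]
  n9 'cc': b→10
  n10 'ccb': ·  [P2 ends]

BFS fail/out derivation:
  fail(1) 'c': from fail(0)=0 chase 'c': 0 ⇒ 0;  out=∅∪out(0)=∅
  fail(4) 'b': from fail(0)=0 chase 'b': 0 ⇒ 0;  out=∅∪out(0)=∅
  fail(2) 'cb': from fail(1)=0 chase 'b': 0 ⇒ 4;  out=∅∪out(4)=∅
  fail(5) 'bb': from fail(4)=0 chase 'b': 0 ⇒ 4;  out=∅∪out(4)=∅
  fail(9) 'cc': from fail(1)=0 chase 'c': 0 ⇒ 1;  out=∅∪out(1)=∅
  fail(3) 'cbb': from fail(2)=4 chase 'b': 4 ⇒ 5;  out={0}∪out(5)={0}
  fail(6) 'bbc': from fail(5)=4 chase 'c': 4→0 ⇒ 1;  out=∅∪out(1)=∅
  fail(10) 'ccb': from fail(9)=1 chase 'b': 1 ⇒ 2;  out={2}∪out(2)={2}
  fail(7) 'bbcc': from fail(6)=1 chase 'c': 1 ⇒ 9;  out=∅∪out(9)=∅
  fail(8) 'bbccb': from fail(7)=9 chase 'b': 9 ⇒ 10;  out={1}∪out(10)={1,2}

Text stream:
[0] read 'a'  n0⇒n0
[1] read 'c'  n0⇒n1
[2] read 'c'  n1⇒n9
[3] read 'c'  n9⇒n9 ·f
[4] read 'b'  n9⇒n10  emit P2@[2:4]
[5] read 'a'  n10⇒n0 ·f
[6] read 'b'  n0⇒n4
[7] read 'c'  n4⇒n1 ·f
[8] read 'c'  n1⇒n9
[9] read 'b'  n9⇒n10  emit P2@[7:9]
[10] read 'b'  n10⇒n3 ·f  emit P0@[8:10]
[11] read 'c'  n3⇒n6 ·f
[12] read 'c'  n6⇒n7
[13] read 'b'  n7⇒n8  emit P1@[9:13],P2@[11:13]
[14] read 'b'  n8⇒n3 ·f  emit P0@[12:14]
[15] read 'c'  n3⇒n6 ·f
[16] read 'c'  n6⇒n7
[17] read 'b'  n7⇒n8  emit P1@[13:17],P2@[15:17]
[18] read 'b'  n8⇒n3 ·f  emit P0@[16:18]
[19] read 'b'  n3⇒n5 ·f
[20] read 'b'  n5⇒n5 ·f
[21] read 'a'  n5⇒n0 ·f
[22] read 'a'  n0⇒n0
[23] read 'c'  n0⇒n1
[24] read 'c'  n1⇒n9
[25] read 'b'  n9⇒n10  emit P2@[23:25]
[26] read 'b'  n10⇒n3 ·f  emit P0@[24:26]
[27] read 'b'  n3⇒n5 ·f
[28] read 'c'  n5⇒n6
[29] read 'b'  n6⇒n2 ·f
[30] read 'b'  n2⇒n3  emit P0@[28:30]
[31] read 'c'  n3⇒n6 ·f
[32] read 'c'  n6⇒n7
[33] read 'c'  n7⇒n9 ·f
[34] read 'a'  n9⇒n0 ·f
[35] read 'c'  n0⇒n1
[36] read 'b'  n1⇒n2
[37] read 'b'  n2⇒n3  emit P0@[35:37]

Result: [[4,2],[9,2],[10,0],[13,1],[13,2],[14,0],[17,1],[17,2],[18,0],[25,2],[26,0],[30,0],[37,0]]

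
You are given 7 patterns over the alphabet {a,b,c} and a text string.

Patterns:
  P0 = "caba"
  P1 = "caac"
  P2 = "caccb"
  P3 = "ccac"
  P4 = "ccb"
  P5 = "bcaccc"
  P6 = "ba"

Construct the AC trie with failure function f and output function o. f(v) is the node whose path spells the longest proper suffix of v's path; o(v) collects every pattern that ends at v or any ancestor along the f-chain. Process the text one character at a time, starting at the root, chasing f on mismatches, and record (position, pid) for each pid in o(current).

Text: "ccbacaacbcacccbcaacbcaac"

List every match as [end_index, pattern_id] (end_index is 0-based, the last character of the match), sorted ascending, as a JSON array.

Build:
Trie nodes:
  0='ε' goto b→14 c→1
  1='c' goto a→2 c→10
  2='ca' goto a→5 b→3 c→7
  3='cab' goto a→4
  4='caba' goto ·  ←P0
  5='caa' goto c→6
  6='caac' goto ·  ←P1
  7='cac' goto c→8
  8='cacc' goto b→9
  9='caccb' goto ·  ←P2
  10='cc' goto a→11 b→13
  11='cca' goto c→12
  12='ccac' goto ·  ←P3
  13='ccb' goto ·  ←P4
  14='b' goto a→20 c→15
  15='bc' goto a→16
  16='bca' goto c→17
  17='bcac' goto c→18
  18='bcacc' goto c→19
  19='bcaccc' goto ·  ←P5
  20='ba' goto ·  ←P6

BFS fail/out derivation:
  n1('c'): parent n0 fail=0; on 'c' 0 → fail=0;  out ∅∪∅=∅
  n14('b'): parent n0 fail=0; on 'b' 0 → fail=0;  out ∅∪∅=∅
  n2('ca'): parent n1 fail=0; on 'a' 0 → fail=0;  out ∅∪∅=∅
  n10('cc'): parent n1 fail=0; on 'c' 0 → fail=1;  out ∅∪∅=∅
  n15('bc'): parent n14 fail=0; on 'c' 0 → fail=1;  out ∅∪∅=∅
  n20('ba'): parent n14 fail=0; on 'a' 0 → fail=0;  out {6}∪∅={6}
  n3('cab'): parent n2 fail=0; on 'b' 0 → fail=14;  out ∅∪∅=∅
  n5('caa'): parent n2 fail=0; on 'a' 0 → fail=0;  out ∅∪∅=∅
  n7('cac'): parent n2 fail=0; on 'c' 0 → fail=1;  out ∅∪∅=∅
  n11('cca'): parent n10 fail=1; on 'a' 1 → fail=2;  out ∅∪∅=∅
  n13('ccb'): parent n10 fail=1; on 'b' 1→0 → fail=14;  out {4}∪∅={4}
  n16('bca'): parent n15 fail=1; on 'a' 1 → fail=2;  out ∅∪∅=∅
  n4('caba'): parent n3 fail=14; on 'a' 14 → fail=20;  out {0}∪{6}={0,6}
  n6('caac'): parent n5 fail=0; on 'c' 0 → fail=1;  out {1}∪∅={1}
  n8('cacc'): parent n7 fail=1; on 'c' 1 → fail=10;  out ∅∪∅=∅
  n12('ccac'): parent n11 fail=2; on 'c' 2 → fail=7;  out {3}∪∅={3}
  n17('bcac'): parent n16 fail=2; on 'c' 2 → fail=7;  out ∅∪∅=∅
  n9('caccb'): parent n8 fail=10; on 'b' 10 → fail=13;  out {2}∪{4}={2,4}
  n18('bcacc'): parent n17 fail=7; on 'c' 7 → fail=8;  out ∅∪∅=∅
  n19('bcaccc'): parent n18 fail=8; on 'c' 8→10→1 → fail=10;  out {5}∪∅={5}

Text stream:
[0] read 'c'  n0⇒n1
[1] read 'c'  n1⇒n10
[2] read 'b'  n10⇒n13  emit P4@[0:2]
[3] read 'a'  n13⇒n20 (fail-walked)  emit P6@[2:3]
[4] read 'c'  n20⇒n1 (fail-walked)
[5] read 'a'  n1⇒n2
[6] read 'a'  n2⇒n5
[7] read 'c'  n5⇒n6  emit P1@[4:7]
[8] read 'b'  n6⇒n14 (fail-walked)
[9] read 'c'  n14⇒n15
[10] read 'a'  n15⇒n16
[11] read 'c'  n16⇒n17
[12] read 'c'  n17⇒n18
[13] read 'c'  n18⇒n19  emit P5@[8:13]
[14] read 'b'  n19⇒n13 (fail-walked)  emit P4@[12:14]
[15] read 'c'  n13⇒n15 (fail-walked)
[16] read 'a'  n15⇒n16
[17] read 'a'  n16⇒n5 (fail-walked)
[18] read 'c'  n5⇒n6  emit P1@[15:18]
[19] read 'b'  n6⇒n14 (fail-walked)
[20] read 'c'  n14⇒n15
[21] read 'a'  n15⇒n16
[22] read 'a'  n16⇒n5 (fail-walked)
[23] read 'c'  n5⇒n6  emit P1@[20:23]

Result: [[2,4],[3,6],[7,1],[13,5],[14,4],[18,1],[23,1]]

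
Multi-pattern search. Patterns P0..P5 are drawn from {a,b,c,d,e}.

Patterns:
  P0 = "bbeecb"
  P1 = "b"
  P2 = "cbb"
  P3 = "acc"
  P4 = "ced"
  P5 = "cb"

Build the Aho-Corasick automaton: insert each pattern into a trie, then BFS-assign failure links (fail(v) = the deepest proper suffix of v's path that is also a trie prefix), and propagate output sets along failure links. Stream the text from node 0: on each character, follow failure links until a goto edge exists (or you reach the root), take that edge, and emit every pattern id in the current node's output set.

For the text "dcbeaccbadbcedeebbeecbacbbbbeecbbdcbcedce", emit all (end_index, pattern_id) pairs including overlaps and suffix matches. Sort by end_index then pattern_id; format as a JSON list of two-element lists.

Construct AC machine:
Trie nodes:
  0='ε' goto a→10 b→1 c→7
  1='b' goto b→2  [P1 ends]
  2='bb' goto e→3
  3='bbe' goto e→4
  4='bbee' goto c→5
  5='bbeec' goto b→6
  6='bbeecb' goto ·  [P0 ends]
  7='c' goto b→8 e→13
  8='cb' goto b→9  [P5 ends]
  9='cbb' goto ·  [P2 ends]
  10='a' goto c→11
  11='ac' goto c→12
  12='acc' goto ·  [P3 ends]
  13='ce' goto d→14
  14='ced' goto ·  [P4 ends]

Failure links (BFS by depth):
  n1('b'): parent n0 fail=0; on 'b' 0 → fail=0;  out {1}∪∅={1}
  n7('c'): parent n0 fail=0; on 'c' 0 → fail=0;  out ∅∪∅=∅
  n10('a'): parent n0 fail=0; on 'a' 0 → fail=0;  out ∅∪∅=∅
  n2('bb'): parent n1 fail=0; on 'b' 0 → fail=1;  out ∅∪{1}={1}
  n8('cb'): parent n7 fail=0; on 'b' 0 → fail=1;  out {5}∪{1}={1,5}
  n11('ac'): parent n10 fail=0; on 'c' 0 → fail=7;  out ∅∪∅=∅
  n13('ce'): parent n7 fail=0; on 'e' 0 → fail=0;  out ∅∪∅=∅
  n3('bbe'): parent n2 fail=1; on 'e' 1→0 → fail=0;  out ∅∪∅=∅
  n9('cbb'): parent n8 fail=1; on 'b' 1 → fail=2;  out {2}∪{1}={1,2}
  n12('acc'): parent n11 fail=7; on 'c' 7→0 → fail=7;  out {3}∪∅={3}
  n14('ced'): parent n13 fail=0; on 'd' 0 → fail=0;  out {4}∪∅={4}
  n4('bbee'): parent n3 fail=0; on 'e' 0 → fail=0;  out ∅∪∅=∅
  n5('bbeec'): parent n4 fail=0; on 'c' 0 → fail=7;  out ∅∪∅=∅
  n6('bbeecb'): parent n5 fail=7; on 'b' 7 → fail=8;  out {0}∪{1,5}={0,1,5}

Scan:
[0] read 'd'  n0⇒n0
[1] read 'c'  n0⇒n7
[2] read 'b'  n7⇒n8  emit P1@[2:2],P5@[1:2]
[3] read 'e'  n8⇒n0 (fail-walked)
[4] read 'a'  n0⇒n10
[5] read 'c'  n10⇒n11
[6] read 'c'  n11⇒n12  emit P3@[4:6]
[7] read 'b'  n12⇒n8 (fail-walked)  emit P1@[7:7],P5@[6:7]
[8] read 'a'  n8⇒n10 (fail-walked)
[9] read 'd'  n10⇒n0 (fail-walked)
[10] read 'b'  n0⇒n1  emit P1@[10:10]
[11] read 'c'  n1⇒n7 (fail-walked)
[12] read 'e'  n7⇒n13
[13] read 'd'  n13⇒n14  emit P4@[11:13]
[14] read 'e'  n14⇒n0 (fail-walked)
[15] read 'e'  n0⇒n0
[16] read 'b'  n0⇒n1  emit P1@[16:16]
[17] read 'b'  n1⇒n2  emit P1@[17:17]
[18] read 'e'  n2⇒n3
[19] read 'e'  n3⇒n4
[20] read 'c'  n4⇒n5
[21] read 'b'  n5⇒n6  emit P0@[16:21],P1@[21:21],P5@[20:21]
[22] read 'a'  n6⇒n10 (fail-walked)
[23] read 'c'  n10⇒n11
[24] read 'b'  n11⇒n8 (fail-walked)  emit P1@[24:24],P5@[23:24]
[25] read 'b'  n8⇒n9  emit P1@[25:25],P2@[23:25]
[26] read 'b'  n9⇒n2 (fail-walked)  emit P1@[26:26]
[27] read 'b'  n2⇒n2 (fail-walked)  emit P1@[27:27]
[28] read 'e'  n2⇒n3
[29] read 'e'  n3⇒n4
[30] read 'c'  n4⇒n5
[31] read 'b'  n5⇒n6  emit P0@[26:31],P1@[31:31],P5@[30:31]
[32] read 'b'  n6⇒n9 (fail-walked)  emit P1@[32:32],P2@[30:32]
[33] read 'd'  n9⇒n0 (fail-walked)
[34] read 'c'  n0⇒n7
[35] read 'b'  n7⇒n8  emit P1@[35:35],P5@[34:35]
[36] read 'c'  n8⇒n7 (fail-walked)
[37] read 'e'  n7⇒n13
[38] read 'd'  n13⇒n14  emit P4@[36:38]
[39] read 'c'  n14⇒n7 (fail-walked)
[40] read 'e'  n7⇒n13

Matches: [[2,1],[2,5],[6,3],[7,1],[7,5],[10,1],[13,4],[16,1],[17,1],[21,0],[21,1],[21,5],[24,1],[24,5],[25,1],[25,2],[26,1],[27,1],[31,0],[31,1],[31,5],[32,1],[32,2],[35,1],[35,5],[38,4]]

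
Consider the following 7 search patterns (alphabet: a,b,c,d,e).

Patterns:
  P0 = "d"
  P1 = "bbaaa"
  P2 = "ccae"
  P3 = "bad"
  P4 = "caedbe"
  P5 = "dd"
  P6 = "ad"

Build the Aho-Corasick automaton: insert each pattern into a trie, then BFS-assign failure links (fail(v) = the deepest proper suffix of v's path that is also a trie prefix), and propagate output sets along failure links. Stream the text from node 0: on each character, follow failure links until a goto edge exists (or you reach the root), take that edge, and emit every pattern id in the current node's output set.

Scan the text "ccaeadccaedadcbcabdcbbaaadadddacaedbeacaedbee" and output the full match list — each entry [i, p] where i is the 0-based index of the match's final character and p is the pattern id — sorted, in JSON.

Construct AC machine:
Trie (insert patterns):
  n0 'ε': a→19 b→2 c→7 d→1
  n1 'd': d→18  [P0 ends]
  n2 'b': a→11 b→3
  n3 'bb': a→4
  n4 'bba': a→5
  n5 'bbaa': a→6
  n6 'bbaaa': ·  [P1 ends]
  n7 'c': a→13 c→8
  n8 'cc': a→9
  n9 'cca': e→10
  n10 'ccae': ·  [P2 ends]
  n11 'ba': d→12
  n12 'bad': ·  [P3 ends]
  n13 'ca': e→14
  n14 'cae': d→15
  n15 'caed': b→16
  n16 'caedb': e→17
  n17 'caedbe': ·  [P4 ends]
  n18 'dd': ·  [P5 ends]
  n19 'a': d→20
  n20 'ad': ·  [P6 ends]

BFS fail/out derivation:
  fail(1) 'd': from fail(0)=0 chase 'd': 0 ⇒ 0;  out={0}∪out(0)={0}
  fail(2) 'b': from fail(0)=0 chase 'b': 0 ⇒ 0;  out=∅∪out(0)=∅
  fail(7) 'c': from fail(0)=0 chase 'c': 0 ⇒ 0;  out=∅∪out(0)=∅
  fail(19) 'a': from fail(0)=0 chase 'a': 0 ⇒ 0;  out=∅∪out(0)=∅
  fail(3) 'bb': from fail(2)=0 chase 'b': 0 ⇒ 2;  out=∅∪out(2)=∅
  fail(8) 'cc': from fail(7)=0 chase 'c': 0 ⇒ 7;  out=∅∪out(7)=∅
  fail(11) 'ba': from fail(2)=0 chase 'a': 0 ⇒ 19;  out=∅∪out(19)=∅
  fail(13) 'ca': from fail(7)=0 chase 'a': 0 ⇒ 19;  out=∅∪out(19)=∅
  fail(18) 'dd': from fail(1)=0 chase 'd': 0 ⇒ 1;  out={5}∪out(1)={0,5}
  fail(20) 'ad': from fail(19)=0 chase 'd': 0 ⇒ 1;  out={6}∪out(1)={0,6}
  fail(4) 'bba': from fail(3)=2 chase 'a': 2 ⇒ 11;  out=∅∪out(11)=∅
  fail(9) 'cca': from fail(8)=7 chase 'a': 7 ⇒ 13;  out=∅∪out(13)=∅
  fail(12) 'bad': from fail(11)=19 chase 'd': 19 ⇒ 20;  out={3}∪out(20)={0,3,6}
  fail(14) 'cae': from fail(13)=19 chase 'e': 19→0 ⇒ 0;  out=∅∪out(0)=∅
  fail(5) 'bbaa': from fail(4)=11 chase 'a': 11→19→0 ⇒ 19;  out=∅∪out(19)=∅
  fail(10) 'ccae': from fail(9)=13 chase 'e': 13 ⇒ 14;  out={2}∪out(14)={2}
  fail(15) 'caed': from fail(14)=0 chase 'd': 0 ⇒ 1;  out=∅∪out(1)={0}
  fail(6) 'bbaaa': from fail(5)=19 chase 'a': 19→0 ⇒ 19;  out={1}∪out(19)={1}
  fail(16) 'caedb': from fail(15)=1 chase 'b': 1→0 ⇒ 2;  out=∅∪out(2)=∅
  fail(17) 'caedbe': from fail(16)=2 chase 'e': 2→0 ⇒ 0;  out={4}∪out(0)={4}

Scan:
pos 0 'c': at 7
pos 1 'c': at 8
pos 2 'a': at 9
pos 3 'e': at 10  → match P2@[0:3]
pos 4 'a': at 19 (via fail)
pos 5 'd': at 20  → match P0@[5:5],P6@[4:5]
pos 6 'c': at 7 (via fail)
pos 7 'c': at 8
pos 8 'a': at 9
pos 9 'e': at 10  → match P2@[6:9]
pos 10 'd': at 15 (via fail)  → match P0@[10:10]
pos 11 'a': at 19 (via fail)
pos 12 'd': at 20  → match P0@[12:12],P6@[11:12]
pos 13 'c': at 7 (via fail)
pos 14 'b': at 2 (via fail)
pos 15 'c': at 7 (via fail)
pos 16 'a': at 13
pos 17 'b': at 2 (via fail)
pos 18 'd': at 1 (via fail)  → match P0@[18:18]
pos 19 'c': at 7 (via fail)
pos 20 'b': at 2 (via fail)
pos 21 'b': at 3
pos 22 'a': at 4
pos 23 'a': at 5
pos 24 'a': at 6  → match P1@[20:24]
pos 25 'd': at 20 (via fail)  → match P0@[25:25],P6@[24:25]
pos 26 'a': at 19 (via fail)
pos 27 'd': at 20  → match P0@[27:27],P6@[26:27]
pos 28 'd': at 18 (via fail)  → match P0@[28:28],P5@[27:28]
pos 29 'd': at 18 (via fail)  → match P0@[29:29],P5@[28:29]
pos 30 'a': at 19 (via fail)
pos 31 'c': at 7 (via fail)
pos 32 'a': at 13
pos 33 'e': at 14
pos 34 'd': at 15  → match P0@[34:34]
pos 35 'b': at 16
pos 36 'e': at 17  → match P4@[31:36]
pos 37 'a': at 19 (via fail)
pos 38 'c': at 7 (via fail)
pos 39 'a': at 13
pos 40 'e': at 14
pos 41 'd': at 15  → match P0@[41:41]
pos 42 'b': at 16
pos 43 'e': at 17  → match P4@[38:43]
pos 44 'e': at 0 (via fail)

Matches: [[3,2],[5,0],[5,6],[9,2],[10,0],[12,0],[12,6],[18,0],[24,1],[25,0],[25,6],[27,0],[27,6],[28,0],[28,5],[29,0],[29,5],[34,0],[36,4],[41,0],[43,4]]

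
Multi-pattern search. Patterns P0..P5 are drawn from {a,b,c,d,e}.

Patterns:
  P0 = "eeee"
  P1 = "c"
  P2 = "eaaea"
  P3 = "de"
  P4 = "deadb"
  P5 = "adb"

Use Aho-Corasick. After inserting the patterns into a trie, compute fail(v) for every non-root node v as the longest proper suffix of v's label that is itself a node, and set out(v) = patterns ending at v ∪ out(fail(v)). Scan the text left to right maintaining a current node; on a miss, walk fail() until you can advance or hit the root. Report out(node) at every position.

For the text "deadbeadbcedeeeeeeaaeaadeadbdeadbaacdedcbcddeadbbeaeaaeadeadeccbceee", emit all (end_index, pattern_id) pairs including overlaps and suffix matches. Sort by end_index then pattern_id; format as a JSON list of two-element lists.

Build automaton:
Trie (insert patterns):
  n0 'ε': a→15 c→5 d→10 e→1
  n1 'e': a→6 e→2
  n2 'ee': e→3
  n3 'eee': e→4
  n4 'eeee': ·  ←P0
  n5 'c': ·  ←P1
  n6 'ea': a→7
  n7 'eaa': e→8
  n8 'eaae': a→9
  n9 'eaaea': ·  ←P2
  n10 'd': e→11
  n11 'de': a→12  ←P3
  n12 'dea': d→13
  n13 'dead': b→14
  n14 'deadb': ·  ←P4
  n15 'a': d→16
  n16 'ad': b→17
  n17 'adb': ·  ←P5

Failure links (BFS by depth):
  fail(1) 'e': from fail(0)=0 chase 'e': 0 ⇒ 0;  out=∅∪out(0)=∅
  fail(5) 'c': from fail(0)=0 chase 'c': 0 ⇒ 0;  out={1}∪out(0)={1}
  fail(10) 'd': from fail(0)=0 chase 'd': 0 ⇒ 0;  out=∅∪out(0)=∅
  fail(15) 'a': from fail(0)=0 chase 'a': 0 ⇒ 0;  out=∅∪out(0)=∅
  fail(2) 'ee': from fail(1)=0 chase 'e': 0 ⇒ 1;  out=∅∪out(1)=∅
  fail(6) 'ea': from fail(1)=0 chase 'a': 0 ⇒ 15;  out=∅∪out(15)=∅
  fail(11) 'de': from fail(10)=0 chase 'e': 0 ⇒ 1;  out={3}∪out(1)={3}
  fail(16) 'ad': from fail(15)=0 chase 'd': 0 ⇒ 10;  out=∅∪out(10)=∅
  fail(3) 'eee': from fail(2)=1 chase 'e': 1 ⇒ 2;  out=∅∪out(2)=∅
  fail(7) 'eaa': from fail(6)=15 chase 'a': 15→0 ⇒ 15;  out=∅∪out(15)=∅
  fail(12) 'dea': from fail(11)=1 chase 'a': 1 ⇒ 6;  out=∅∪out(6)=∅
  fail(17) 'adb': from fail(16)=10 chase 'b': 10→0 ⇒ 0;  out={5}∪out(0)={5}
  fail(4) 'eeee': from fail(3)=2 chase 'e': 2 ⇒ 3;  out={0}∪out(3)={0}
  fail(8) 'eaae': from fail(7)=15 chase 'e': 15→0 ⇒ 1;  out=∅∪out(1)=∅
  fail(13) 'dead': from fail(12)=6 chase 'd': 6→15 ⇒ 16;  out=∅∪out(16)=∅
  fail(9) 'eaaea': from fail(8)=1 chase 'a': 1 ⇒ 6;  out={2}∪out(6)={2}
  fail(14) 'deadb': from fail(13)=16 chase 'b': 16 ⇒ 17;  out={4}∪out(17)={4,5}

Run:
pos 0 'd': at 10
pos 1 'e': at 11  → match P3@[0:1]
pos 2 'a': at 12
pos 3 'd': at 13
pos 4 'b': at 14  → match P4@[0:4],P5@[2:4]
pos 5 'e': at 1 (via fail)
pos 6 'a': at 6
pos 7 'd': at 16 (via fail)
pos 8 'b': at 17  → match P5@[6:8]
pos 9 'c': at 5 (via fail)  → match P1@[9:9]
pos 10 'e': at 1 (via fail)
pos 11 'd': at 10 (via fail)
pos 12 'e': at 11  → match P3@[11:12]
pos 13 'e': at 2 (via fail)
pos 14 'e': at 3
pos 15 'e': at 4  → match P0@[12:15]
pos 16 'e': at 4 (via fail)  → match P0@[13:16]
pos 17 'e': at 4 (via fail)  → match P0@[14:17]
pos 18 'a': at 6 (via fail)
pos 19 'a': at 7
pos 20 'e': at 8
pos 21 'a': at 9  → match P2@[17:21]
pos 22 'a': at 7 (via fail)
pos 23 'd': at 16 (via fail)
pos 24 'e': at 11 (via fail)  → match P3@[23:24]
pos 25 'a': at 12
pos 26 'd': at 13
pos 27 'b': at 14  → match P4@[23:27],P5@[25:27]
pos 28 'd': at 10 (via fail)
pos 29 'e': at 11  → match P3@[28:29]
pos 30 'a': at 12
pos 31 'd': at 13
pos 32 'b': at 14  → match P4@[28:32],P5@[30:32]
pos 33 'a': at 15 (via fail)
pos 34 'a': at 15 (via fail)
pos 35 'c': at 5 (via fail)  → match P1@[35:35]
pos 36 'd': at 10 (via fail)
pos 37 'e': at 11  → match P3@[36:37]
pos 38 'd': at 10 (via fail)
pos 39 'c': at 5 (via fail)  → match P1@[39:39]
pos 40 'b': at 0 (via fail)
pos 41 'c': at 5  → match P1@[41:41]
pos 42 'd': at 10 (via fail)
pos 43 'd': at 10 (via fail)
pos 44 'e': at 11  → match P3@[43:44]
pos 45 'a': at 12
pos 46 'd': at 13
pos 47 'b': at 14  → match P4@[43:47],P5@[45:47]
pos 48 'b': at 0 (via fail)
pos 49 'e': at 1
pos 50 'a': at 6
pos 51 'e': at 1 (via fail)
pos 52 'a': at 6
pos 53 'a': at 7
pos 54 'e': at 8
pos 55 'a': at 9  → match P2@[51:55]
pos 56 'd': at 16 (via fail)
pos 57 'e': at 11 (via fail)  → match P3@[56:57]
pos 58 'a': at 12
pos 59 'd': at 13
pos 60 'e': at 11 (via fail)  → match P3@[59:60]
pos 61 'c': at 5 (via fail)  → match P1@[61:61]
pos 62 'c': at 5 (via fail)  → match P1@[62:62]
pos 63 'b': at 0 (via fail)
pos 64 'c': at 5  → match P1@[64:64]
pos 65 'e': at 1 (via fail)
pos 66 'e': at 2
pos 67 'e': at 3

Result: [[1,3],[4,4],[4,5],[8,5],[9,1],[12,3],[15,0],[16,0],[17,0],[21,2],[24,3],[27,4],[27,5],[29,3],[32,4],[32,5],[35,1],[37,3],[39,1],[41,1],[44,3],[47,4],[47,5],[55,2],[57,3],[60,3],[61,1],[62,1],[64,1]]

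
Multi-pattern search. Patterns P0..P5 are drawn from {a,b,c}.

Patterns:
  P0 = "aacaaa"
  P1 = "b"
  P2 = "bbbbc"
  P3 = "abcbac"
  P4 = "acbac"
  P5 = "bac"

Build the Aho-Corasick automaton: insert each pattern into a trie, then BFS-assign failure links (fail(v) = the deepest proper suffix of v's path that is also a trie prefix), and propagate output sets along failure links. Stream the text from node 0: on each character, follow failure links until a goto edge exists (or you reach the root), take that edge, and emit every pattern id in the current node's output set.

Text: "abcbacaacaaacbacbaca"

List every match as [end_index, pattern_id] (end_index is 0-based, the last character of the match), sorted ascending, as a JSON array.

Build automaton:
Trie (insert patterns):
  0='ε' goto a→1 b→7
  1='a' goto a→2 b→12 c→17
  2='aa' goto c→3
  3='aac' goto a→4
  4='aaca' goto a→5
  5='aacaa' goto a→6
  6='aacaaa' goto ·  [P0 ends]
  7='b' goto a→21 b→8  [P1 ends]
  8='bb' goto b→9
  9='bbb' goto b→10
  10='bbbb' goto c→11
  11='bbbbc' goto ·  [P2 ends]
  12='ab' goto c→13
  13='abc' goto b→14
  14='abcb' goto a→15
  15='abcba' goto c→16
  16='abcbac' goto ·  [P3 ends]
  17='ac' goto b→18
  18='acb' goto a→19
  19='acba' goto c→20
  20='acbac' goto ·  [P4 ends]
  21='ba' goto c→22
  22='bac' goto ·  [P5 ends]

Failure links (BFS by depth):
  n1('a'): parent n0 fail=0; on 'a' 0 → fail=0;  out ∅∪∅=∅
  n7('b'): parent n0 fail=0; on 'b' 0 → fail=0;  out {1}∪∅={1}
  n2('aa'): parent n1 fail=0; on 'a' 0 → fail=1;  out ∅∪∅=∅
  n8('bb'): parent n7 fail=0; on 'b' 0 → fail=7;  out ∅∪{1}={1}
  n12('ab'): parent n1 fail=0; on 'b' 0 → fail=7;  out ∅∪{1}={1}
  n17('ac'): parent n1 fail=0; on 'c' 0 → fail=0;  out ∅∪∅=∅
  n21('ba'): parent n7 fail=0; on 'a' 0 → fail=1;  out ∅∪∅=∅
  n3('aac'): parent n2 fail=1; on 'c' 1 → fail=17;  out ∅∪∅=∅
  n9('bbb'): parent n8 fail=7; on 'b' 7 → fail=8;  out ∅∪{1}={1}
  n13('abc'): parent n12 fail=7; on 'c' 7→0 → fail=0;  out ∅∪∅=∅
  n18('acb'): parent n17 fail=0; on 'b' 0 → fail=7;  out ∅∪{1}={1}
  n22('bac'): parent n21 fail=1; on 'c' 1 → fail=17;  out {5}∪∅={5}
  n4('aaca'): parent n3 fail=17; on 'a' 17→0 → fail=1;  out ∅∪∅=∅
  n10('bbbb'): parent n9 fail=8; on 'b' 8 → fail=9;  out ∅∪{1}={1}
  n14('abcb'): parent n13 fail=0; on 'b' 0 → fail=7;  out ∅∪{1}={1}
  n19('acba'): parent n18 fail=7; on 'a' 7 → fail=21;  out ∅∪∅=∅
  n5('aacaa'): parent n4 fail=1; on 'a' 1 → fail=2;  out ∅∪∅=∅
  n11('bbbbc'): parent n10 fail=9; on 'c' 9→8→7→0 → fail=0;  out {2}∪∅={2}
  n15('abcba'): parent n14 fail=7; on 'a' 7 → fail=21;  out ∅∪∅=∅
  n20('acbac'): parent n19 fail=21; on 'c' 21 → fail=22;  out {4}∪{5}={4,5}
  n6('aacaaa'): parent n5 fail=2; on 'a' 2→1 → fail=2;  out {0}∪∅={0}
  n16('abcbac'): parent n15 fail=21; on 'c' 21 → fail=22;  out {3}∪{5}={3,5}

Scan:
pos 0 'a': at 1
pos 1 'b': at 12  emit P1@[1:1]
pos 2 'c': at 13
pos 3 'b': at 14  emit P1@[3:3]
pos 4 'a': at 15
pos 5 'c': at 16  emit P3@[0:5],P5@[3:5]
pos 6 'a': at 1 (via fail)
pos 7 'a': at 2
pos 8 'c': at 3
pos 9 'a': at 4
pos 10 'a': at 5
pos 11 'a': at 6  emit P0@[6:11]
pos 12 'c': at 3 (via fail)
pos 13 'b': at 18 (via fail)  emit P1@[13:13]
pos 14 'a': at 19
pos 15 'c': at 20  emit P4@[11:15],P5@[13:15]
pos 16 'b': at 18 (via fail)  emit P1@[16:16]
pos 17 'a': at 19
pos 18 'c': at 20  emit P4@[14:18],P5@[16:18]
pos 19 'a': at 1 (via fail)

All matches (sorted): [[1,1],[3,1],[5,3],[5,5],[11,0],[13,1],[15,4],[15,5],[16,1],[18,4],[18,5]]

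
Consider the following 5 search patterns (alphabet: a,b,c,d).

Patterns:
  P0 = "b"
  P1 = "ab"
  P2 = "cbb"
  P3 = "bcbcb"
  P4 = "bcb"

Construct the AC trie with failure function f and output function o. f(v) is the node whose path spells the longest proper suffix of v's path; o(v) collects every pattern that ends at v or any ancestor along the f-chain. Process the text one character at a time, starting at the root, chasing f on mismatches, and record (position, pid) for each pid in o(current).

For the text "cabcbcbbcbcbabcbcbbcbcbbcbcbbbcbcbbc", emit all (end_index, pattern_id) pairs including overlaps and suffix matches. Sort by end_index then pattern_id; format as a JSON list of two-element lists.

Build automaton:
Trie nodes:
  0='ε' goto a→2 b→1 c→4
  1='b' goto c→7  [P0 ends]
  2='a' goto b→3
  3='ab' goto ·  [P1 ends]
  4='c' goto b→5
  5='cb' goto b→6
  6='cbb' goto ·  [P2 ends]
  7='bc' goto b→8
  8='bcb' goto c→9  [P4 ends]
  9='bcbc' goto b→10
  10='bcbcb' goto ·  [P3 ends]

Failure links (BFS by depth):
  fail(1) 'b': from fail(0)=0 chase 'b': 0 ⇒ 0;  out={0}∪out(0)={0}
  fail(2) 'a': from fail(0)=0 chase 'a': 0 ⇒ 0;  out=∅∪out(0)=∅
  fail(4) 'c': from fail(0)=0 chase 'c': 0 ⇒ 0;  out=∅∪out(0)=∅
  fail(3) 'ab': from fail(2)=0 chase 'b': 0 ⇒ 1;  out={1}∪out(1)={0,1}
  fail(5) 'cb': from fail(4)=0 chase 'b': 0 ⇒ 1;  out=∅∪out(1)={0}
  fail(7) 'bc': from fail(1)=0 chase 'c': 0 ⇒ 4;  out=∅∪out(4)=∅
  fail(6) 'cbb': from fail(5)=1 chase 'b': 1→0 ⇒ 1;  out={2}∪out(1)={0,2}
  fail(8) 'bcb': from fail(7)=4 chase 'b': 4 ⇒ 5;  out={4}∪out(5)={0,4}
  fail(9) 'bcbc': from fail(8)=5 chase 'c': 5→1 ⇒ 7;  out=∅∪out(7)=∅
  fail(10) 'bcbcb': from fail(9)=7 chase 'b': 7 ⇒ 8;  out={3}∪out(8)={0,3,4}

Scan:
[0] read 'c'  n0⇒n4
[1] read 'a'  n4⇒n2 (fail-walked)
[2] read 'b'  n2⇒n3  emit P0@[2:2],P1@[1:2]
[3] read 'c'  n3⇒n7 (fail-walked)
[4] read 'b'  n7⇒n8  emit P0@[4:4],P4@[2:4]
[5] read 'c'  n8⇒n9
[6] read 'b'  n9⇒n10  emit P0@[6:6],P3@[2:6],P4@[4:6]
[7] read 'b'  n10⇒n6 (fail-walked)  emit P0@[7:7],P2@[5:7]
[8] read 'c'  n6⇒n7 (fail-walked)
[9] read 'b'  n7⇒n8  emit P0@[9:9],P4@[7:9]
[10] read 'c'  n8⇒n9
[11] read 'b'  n9⇒n10  emit P0@[11:11],P3@[7:11],P4@[9:11]
[12] read 'a'  n10⇒n2 (fail-walked)
[13] read 'b'  n2⇒n3  emit P0@[13:13],P1@[12:13]
[14] read 'c'  n3⇒n7 (fail-walked)
[15] read 'b'  n7⇒n8  emit P0@[15:15],P4@[13:15]
[16] read 'c'  n8⇒n9
[17] read 'b'  n9⇒n10  emit P0@[17:17],P3@[13:17],P4@[15:17]
[18] read 'b'  n10⇒n6 (fail-walked)  emit P0@[18:18],P2@[16:18]
[19] read 'c'  n6⇒n7 (fail-walked)
[20] read 'b'  n7⇒n8  emit P0@[20:20],P4@[18:20]
[21] read 'c'  n8⇒n9
[22] read 'b'  n9⇒n10  emit P0@[22:22],P3@[18:22],P4@[20:22]
[23] read 'b'  n10⇒n6 (fail-walked)  emit P0@[23:23],P2@[21:23]
[24] read 'c'  n6⇒n7 (fail-walked)
[25] read 'b'  n7⇒n8  emit P0@[25:25],P4@[23:25]
[26] read 'c'  n8⇒n9
[27] read 'b'  n9⇒n10  emit P0@[27:27],P3@[23:27],P4@[25:27]
[28] read 'b'  n10⇒n6 (fail-walked)  emit P0@[28:28],P2@[26:28]
[29] read 'b'  n6⇒n1 (fail-walked)  emit P0@[29:29]
[30] read 'c'  n1⇒n7
[31] read 'b'  n7⇒n8  emit P0@[31:31],P4@[29:31]
[32] read 'c'  n8⇒n9
[33] read 'b'  n9⇒n10  emit P0@[33:33],P3@[29:33],P4@[31:33]
[34] read 'b'  n10⇒n6 (fail-walked)  emit P0@[34:34],P2@[32:34]
[35] read 'c'  n6⇒n7 (fail-walked)

All matches (sorted): [[2,0],[2,1],[4,0],[4,4],[6,0],[6,3],[6,4],[7,0],[7,2],[9,0],[9,4],[11,0],[11,3],[11,4],[13,0],[13,1],[15,0],[15,4],[17,0],[17,3],[17,4],[18,0],[18,2],[20,0],[20,4],[22,0],[22,3],[22,4],[23,0],[23,2],[25,0],[25,4],[27,0],[27,3],[27,4],[28,0],[28,2],[29,0],[31,0],[31,4],[33,0],[33,3],[33,4],[34,0],[34,2]]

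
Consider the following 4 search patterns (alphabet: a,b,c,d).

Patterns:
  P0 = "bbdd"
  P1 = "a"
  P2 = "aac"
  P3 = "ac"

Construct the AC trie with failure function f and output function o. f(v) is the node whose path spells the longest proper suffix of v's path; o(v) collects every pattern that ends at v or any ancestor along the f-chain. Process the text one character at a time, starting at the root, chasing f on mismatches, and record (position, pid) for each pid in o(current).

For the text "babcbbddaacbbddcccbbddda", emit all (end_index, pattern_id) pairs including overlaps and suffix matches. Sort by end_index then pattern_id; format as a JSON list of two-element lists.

Build:
Trie nodes:
  0='ε' goto a→5 b→1
  1='b' goto b→2
  2='bb' goto d→3
  3='bbd' goto d→4
  4='bbdd' goto ·  ←P0
  5='a' goto a→6 c→8  ←P1
  6='aa' goto c→7
  7='aac' goto ·  ←P2
  8='ac' goto ·  ←P3

Failure links (BFS by depth):
  n1('b'): parent n0 fail=0; on 'b' 0 → fail=0;  out ∅∪∅=∅
  n5('a'): parent n0 fail=0; on 'a' 0 → fail=0;  out {1}∪∅={1}
  n2('bb'): parent n1 fail=0; on 'b' 0 → fail=1;  out ∅∪∅=∅
  n6('aa'): parent n5 fail=0; on 'a' 0 → fail=5;  out ∅∪{1}={1}
  n8('ac'): parent n5 fail=0; on 'c' 0 → fail=0;  out {3}∪∅={3}
  n3('bbd'): parent n2 fail=1; on 'd' 1→0 → fail=0;  out ∅∪∅=∅
  n7('aac'): parent n6 fail=5; on 'c' 5 → fail=8;  out {2}∪{3}={2,3}
  n4('bbdd'): parent n3 fail=0; on 'd' 0 → fail=0;  out {0}∪∅={0}

Text stream:
i=0 'b': node 0→1
i=1 'a': node 1→5 ·f  → match P1@[1:1]
i=2 'b': node 5→1 ·f
i=3 'c': node 1→0 ·f
i=4 'b': node 0→1
i=5 'b': node 1→2
i=6 'd': node 2→3
i=7 'd': node 3→4  → match P0@[4:7]
i=8 'a': node 4→5 ·f  → match P1@[8:8]
i=9 'a': node 5→6  → match P1@[9:9]
i=10 'c': node 6→7  → match P2@[8:10],P3@[9:10]
i=11 'b': node 7→1 ·f
i=12 'b': node 1→2
i=13 'd': node 2→3
i=14 'd': node 3→4  → match P0@[11:14]
i=15 'c': node 4→0 ·f
i=16 'c': node 0→0
i=17 'c': node 0→0
i=18 'b': node 0→1
i=19 'b': node 1→2
i=20 'd': node 2→3
i=21 'd': node 3→4  → match P0@[18:21]
i=22 'd': node 4→0 ·f
i=23 'a': node 0→5  → match P1@[23:23]

All matches (sorted): [[1,1],[7,0],[8,1],[9,1],[10,2],[10,3],[14,0],[21,0],[23,1]]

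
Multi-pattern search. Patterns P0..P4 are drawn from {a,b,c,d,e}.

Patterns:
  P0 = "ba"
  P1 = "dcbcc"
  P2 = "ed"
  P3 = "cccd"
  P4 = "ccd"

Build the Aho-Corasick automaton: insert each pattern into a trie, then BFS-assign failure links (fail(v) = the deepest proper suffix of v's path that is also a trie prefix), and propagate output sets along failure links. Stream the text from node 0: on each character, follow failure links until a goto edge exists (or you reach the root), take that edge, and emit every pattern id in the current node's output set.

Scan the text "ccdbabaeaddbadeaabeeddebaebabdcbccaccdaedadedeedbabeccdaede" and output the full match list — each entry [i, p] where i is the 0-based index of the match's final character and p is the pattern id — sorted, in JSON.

Build automaton:
Trie (insert patterns):
  0='ε' goto b→1 c→10 d→3 e→8
  1='b' goto a→2
  2='ba' goto ·  [P0 ends]
  3='d' goto c→4
  4='dc' goto b→5
  5='dcb' goto c→6
  6='dcbc' goto c→7
  7='dcbcc' goto ·  [P1 ends]
  8='e' goto d→9
  9='ed' goto ·  [P2 ends]
  10='c' goto c→11
  11='cc' goto c→12 d→14
  12='ccc' goto d→13
  13='cccd' goto ·  [P3 ends]
  14='ccd' goto ·  [P4 ends]

BFS fail/out derivation:
  fail(1) 'b': from fail(0)=0 chase 'b': 0 ⇒ 0;  out=∅∪out(0)=∅
  fail(3) 'd': from fail(0)=0 chase 'd': 0 ⇒ 0;  out=∅∪out(0)=∅
  fail(8) 'e': from fail(0)=0 chase 'e': 0 ⇒ 0;  out=∅∪out(0)=∅
  fail(10) 'c': from fail(0)=0 chase 'c': 0 ⇒ 0;  out=∅∪out(0)=∅
  fail(2) 'ba': from fail(1)=0 chase 'a': 0 ⇒ 0;  out={0}∪out(0)={0}
  fail(4) 'dc': from fail(3)=0 chase 'c': 0 ⇒ 10;  out=∅∪out(10)=∅
  fail(9) 'ed': from fail(8)=0 chase 'd': 0 ⇒ 3;  out={2}∪out(3)={2}
  fail(11) 'cc': from fail(10)=0 chase 'c': 0 ⇒ 10;  out=∅∪out(10)=∅
  fail(5) 'dcb': from fail(4)=10 chase 'b': 10→0 ⇒ 1;  out=∅∪out(1)=∅
  fail(12) 'ccc': from fail(11)=10 chase 'c': 10 ⇒ 11;  out=∅∪out(11)=∅
  fail(14) 'ccd': from fail(11)=10 chase 'd': 10→0 ⇒ 3;  out={4}∪out(3)={4}
  fail(6) 'dcbc': from fail(5)=1 chase 'c': 1→0 ⇒ 10;  out=∅∪out(10)=∅
  fail(13) 'cccd': from fail(12)=11 chase 'd': 11 ⇒ 14;  out={3}∪out(14)={3,4}
  fail(7) 'dcbcc': from fail(6)=10 chase 'c': 10 ⇒ 11;  out={1}∪out(11)={1}

Run:
pos 0 'c': at 10
pos 1 'c': at 11
pos 2 'd': at 14  ** P4@[0:2]
pos 3 'b': at 1 (via fail)
pos 4 'a': at 2  ** P0@[3:4]
pos 5 'b': at 1 (via fail)
pos 6 'a': at 2  ** P0@[5:6]
pos 7 'e': at 8 (via fail)
pos 8 'a': at 0 (via fail)
pos 9 'd': at 3
pos 10 'd': at 3 (via fail)
pos 11 'b': at 1 (via fail)
pos 12 'a': at 2  ** P0@[11:12]
pos 13 'd': at 3 (via fail)
pos 14 'e': at 8 (via fail)
pos 15 'a': at 0 (via fail)
pos 16 'a': at 0
pos 17 'b': at 1
pos 18 'e': at 8 (via fail)
pos 19 'e': at 8 (via fail)
pos 20 'd': at 9  ** P2@[19:20]
pos 21 'd': at 3 (via fail)
pos 22 'e': at 8 (via fail)
pos 23 'b': at 1 (via fail)
pos 24 'a': at 2  ** P0@[23:24]
pos 25 'e': at 8 (via fail)
pos 26 'b': at 1 (via fail)
pos 27 'a': at 2  ** P0@[26:27]
pos 28 'b': at 1 (via fail)
pos 29 'd': at 3 (via fail)
pos 30 'c': at 4
pos 31 'b': at 5
pos 32 'c': at 6
pos 33 'c': at 7  ** P1@[29:33]
pos 34 'a': at 0 (via fail)
pos 35 'c': at 10
pos 36 'c': at 11
pos 37 'd': at 14  ** P4@[35:37]
pos 38 'a': at 0 (via fail)
pos 39 'e': at 8
pos 40 'd': at 9  ** P2@[39:40]
pos 41 'a': at 0 (via fail)
pos 42 'd': at 3
pos 43 'e': at 8 (via fail)
pos 44 'd': at 9  ** P2@[43:44]
pos 45 'e': at 8 (via fail)
pos 46 'e': at 8 (via fail)
pos 47 'd': at 9  ** P2@[46:47]
pos 48 'b': at 1 (via fail)
pos 49 'a': at 2  ** P0@[48:49]
pos 50 'b': at 1 (via fail)
pos 51 'e': at 8 (via fail)
pos 52 'c': at 10 (via fail)
pos 53 'c': at 11
pos 54 'd': at 14  ** P4@[52:54]
pos 55 'a': at 0 (via fail)
pos 56 'e': at 8
pos 57 'd': at 9  ** P2@[56:57]
pos 58 'e': at 8 (via fail)

Matches: [[2,4],[4,0],[6,0],[12,0],[20,2],[24,0],[27,0],[33,1],[37,4],[40,2],[44,2],[47,2],[49,0],[54,4],[57,2]]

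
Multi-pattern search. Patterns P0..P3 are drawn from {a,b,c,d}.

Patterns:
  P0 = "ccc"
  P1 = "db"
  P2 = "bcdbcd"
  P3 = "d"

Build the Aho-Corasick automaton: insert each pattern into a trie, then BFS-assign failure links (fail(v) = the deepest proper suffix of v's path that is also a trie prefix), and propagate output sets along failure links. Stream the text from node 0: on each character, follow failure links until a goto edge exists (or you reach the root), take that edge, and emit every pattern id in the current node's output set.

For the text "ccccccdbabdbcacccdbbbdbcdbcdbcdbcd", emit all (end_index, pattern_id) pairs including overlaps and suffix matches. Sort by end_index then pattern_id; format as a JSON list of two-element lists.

Build:
Trie nodes:
  n0 'ε': b→6 c→1 d→4
  n1 'c': c→2
  n2 'cc': c→3
  n3 'ccc': ·  [P0 ends]
  n4 'd': b→5  [P3 ends]
  n5 'db': ·  [P1 ends]
  n6 'b': c→7
  n7 'bc': d→8
  n8 'bcd': b→9
  n9 'bcdb': c→10
  n10 'bcdbc': d→11
  n11 'bcdbcd': ·  [P2 ends]

BFS fail/out derivation:
  fail(1) 'c': from fail(0)=0 chase 'c': 0 ⇒ 0;  out=∅∪out(0)=∅
  fail(4) 'd': from fail(0)=0 chase 'd': 0 ⇒ 0;  out={3}∪out(0)={3}
  fail(6) 'b': from fail(0)=0 chase 'b': 0 ⇒ 0;  out=∅∪out(0)=∅
  fail(2) 'cc': from fail(1)=0 chase 'c': 0 ⇒ 1;  out=∅∪out(1)=∅
  fail(5) 'db': from fail(4)=0 chase 'b': 0 ⇒ 6;  out={1}∪out(6)={1}
  fail(7) 'bc': from fail(6)=0 chase 'c': 0 ⇒ 1;  out=∅∪out(1)=∅
  fail(3) 'ccc': from fail(2)=1 chase 'c': 1 ⇒ 2;  out={0}∪out(2)={0}
  fail(8) 'bcd': from fail(7)=1 chase 'd': 1→0 ⇒ 4;  out=∅∪out(4)={3}
  fail(9) 'bcdb': from fail(8)=4 chase 'b': 4 ⇒ 5;  out=∅∪out(5)={1}
  fail(10) 'bcdbc': from fail(9)=5 chase 'c': 5→6 ⇒ 7;  out=∅∪out(7)=∅
  fail(11) 'bcdbcd': from fail(10)=7 chase 'd': 7 ⇒ 8;  out={2}∪out(8)={2,3}

Scan:
pos 0 'c': at 1
pos 1 'c': at 2
pos 2 'c': at 3  ** P0@[0:2]
pos 3 'c': at 3 ·f  ** P0@[1:3]
pos 4 'c': at 3 ·f  ** P0@[2:4]
pos 5 'c': at 3 ·f  ** P0@[3:5]
pos 6 'd': at 4 ·f  ** P3@[6:6]
pos 7 'b': at 5  ** P1@[6:7]
pos 8 'a': at 0 ·f
pos 9 'b': at 6
pos 10 'd': at 4 ·f  ** P3@[10:10]
pos 11 'b': at 5  ** P1@[10:11]
pos 12 'c': at 7 ·f
pos 13 'a': at 0 ·f
pos 14 'c': at 1
pos 15 'c': at 2
pos 16 'c': at 3  ** P0@[14:16]
pos 17 'd': at 4 ·f  ** P3@[17:17]
pos 18 'b': at 5  ** P1@[17:18]
pos 19 'b': at 6 ·f
pos 20 'b': at 6 ·f
pos 21 'd': at 4 ·f  ** P3@[21:21]
pos 22 'b': at 5  ** P1@[21:22]
pos 23 'c': at 7 ·f
pos 24 'd': at 8  ** P3@[24:24]
pos 25 'b': at 9  ** P1@[24:25]
pos 26 'c': at 10
pos 27 'd': at 11  ** P2@[22:27],P3@[27:27]
pos 28 'b': at 9 ·f  ** P1@[27:28]
pos 29 'c': at 10
pos 30 'd': at 11  ** P2@[25:30],P3@[30:30]
pos 31 'b': at 9 ·f  ** P1@[30:31]
pos 32 'c': at 10
pos 33 'd': at 11  ** P2@[28:33],P3@[33:33]

Matches: [[2,0],[3,0],[4,0],[5,0],[6,3],[7,1],[10,3],[11,1],[16,0],[17,3],[18,1],[21,3],[22,1],[24,3],[25,1],[27,2],[27,3],[28,1],[30,2],[30,3],[31,1],[33,2],[33,3]]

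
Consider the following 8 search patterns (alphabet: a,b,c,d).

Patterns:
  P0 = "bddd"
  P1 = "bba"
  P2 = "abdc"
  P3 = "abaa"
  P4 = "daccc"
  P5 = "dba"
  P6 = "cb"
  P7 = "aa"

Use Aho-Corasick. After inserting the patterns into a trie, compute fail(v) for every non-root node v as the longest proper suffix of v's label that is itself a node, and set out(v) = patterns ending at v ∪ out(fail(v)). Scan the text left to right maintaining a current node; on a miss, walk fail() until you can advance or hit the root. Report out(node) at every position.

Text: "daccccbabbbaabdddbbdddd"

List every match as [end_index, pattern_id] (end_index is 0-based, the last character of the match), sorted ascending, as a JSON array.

Build automaton:
Trie nodes:
  0='ε' goto a→7 b→1 c→20 d→13
  1='b' goto b→5 d→2
  2='bd' goto d→3
  3='bdd' goto d→4
  4='bddd' goto ·  ←P0
  5='bb' goto a→6
  6='bba' goto ·  ←P1
  7='a' goto a→22 b→8
  8='ab' goto a→11 d→9
  9='abd' goto c→10
  10='abdc' goto ·  ←P2
  11='aba' goto a→12
  12='abaa' goto ·  ←P3
  13='d' goto a→14 b→18
  14='da' goto c→15
  15='dac' goto c→16
  16='dacc' goto c→17
  17='daccc' goto ·  ←P4
  18='db' goto a→19
  19='dba' goto ·  ←P5
  20='c' goto b→21
  21='cb' goto ·  ←P6
  22='aa' goto ·  ←P7

BFS fail/out derivation:
  fail(1) 'b': from fail(0)=0 chase 'b': 0 ⇒ 0;  out=∅∪out(0)=∅
  fail(7) 'a': from fail(0)=0 chase 'a': 0 ⇒ 0;  out=∅∪out(0)=∅
  fail(13) 'd': from fail(0)=0 chase 'd': 0 ⇒ 0;  out=∅∪out(0)=∅
  fail(20) 'c': from fail(0)=0 chase 'c': 0 ⇒ 0;  out=∅∪out(0)=∅
  fail(2) 'bd': from fail(1)=0 chase 'd': 0 ⇒ 13;  out=∅∪out(13)=∅
  fail(5) 'bb': from fail(1)=0 chase 'b': 0 ⇒ 1;  out=∅∪out(1)=∅
  fail(8) 'ab': from fail(7)=0 chase 'b': 0 ⇒ 1;  out=∅∪out(1)=∅
  fail(14) 'da': from fail(13)=0 chase 'a': 0 ⇒ 7;  out=∅∪out(7)=∅
  fail(18) 'db': from fail(13)=0 chase 'b': 0 ⇒ 1;  out=∅∪out(1)=∅
  fail(21) 'cb': from fail(20)=0 chase 'b': 0 ⇒ 1;  out={6}∪out(1)={6}
  fail(22) 'aa': from fail(7)=0 chase 'a': 0 ⇒ 7;  out={7}∪out(7)={7}
  fail(3) 'bdd': from fail(2)=13 chase 'd': 13→0 ⇒ 13;  out=∅∪out(13)=∅
  fail(6) 'bba': from fail(5)=1 chase 'a': 1→0 ⇒ 7;  out={1}∪out(7)={1}
  fail(9) 'abd': from fail(8)=1 chase 'd': 1 ⇒ 2;  out=∅∪out(2)=∅
  fail(11) 'aba': from fail(8)=1 chase 'a': 1→0 ⇒ 7;  out=∅∪out(7)=∅
  fail(15) 'dac': from fail(14)=7 chase 'c': 7→0 ⇒ 20;  out=∅∪out(20)=∅
  fail(19) 'dba': from fail(18)=1 chase 'a': 1→0 ⇒ 7;  out={5}∪out(7)={5}
  fail(4) 'bddd': from fail(3)=13 chase 'd': 13→0 ⇒ 13;  out={0}∪out(13)={0}
  fail(10) 'abdc': from fail(9)=2 chase 'c': 2→13→0 ⇒ 20;  out={2}∪out(20)={2}
  fail(12) 'abaa': from fail(11)=7 chase 'a': 7 ⇒ 22;  out={3}∪out(22)={3,7}
  fail(16) 'dacc': from fail(15)=20 chase 'c': 20→0 ⇒ 20;  out=∅∪out(20)=∅
  fail(17) 'daccc': from fail(16)=20 chase 'c': 20→0 ⇒ 20;  out={4}∪out(20)={4}

Text stream:
pos 0 'd': at 13
pos 1 'a': at 14
pos 2 'c': at 15
pos 3 'c': at 16
pos 4 'c': at 17  → match P4@[0:4]
pos 5 'c': at 20 (via fail)
pos 6 'b': at 21  → match P6@[5:6]
pos 7 'a': at 7 (via fail)
pos 8 'b': at 8
pos 9 'b': at 5 (via fail)
pos 10 'b': at 5 (via fail)
pos 11 'a': at 6  → match P1@[9:11]
pos 12 'a': at 22 (via fail)  → match P7@[11:12]
pos 13 'b': at 8 (via fail)
pos 14 'd': at 9
pos 15 'd': at 3 (via fail)
pos 16 'd': at 4  → match P0@[13:16]
pos 17 'b': at 18 (via fail)
pos 18 'b': at 5 (via fail)
pos 19 'd': at 2 (via fail)
pos 20 'd': at 3
pos 21 'd': at 4  → match P0@[18:21]
pos 22 'd': at 13 (via fail)

Matches: [[4,4],[6,6],[11,1],[12,7],[16,0],[21,0]]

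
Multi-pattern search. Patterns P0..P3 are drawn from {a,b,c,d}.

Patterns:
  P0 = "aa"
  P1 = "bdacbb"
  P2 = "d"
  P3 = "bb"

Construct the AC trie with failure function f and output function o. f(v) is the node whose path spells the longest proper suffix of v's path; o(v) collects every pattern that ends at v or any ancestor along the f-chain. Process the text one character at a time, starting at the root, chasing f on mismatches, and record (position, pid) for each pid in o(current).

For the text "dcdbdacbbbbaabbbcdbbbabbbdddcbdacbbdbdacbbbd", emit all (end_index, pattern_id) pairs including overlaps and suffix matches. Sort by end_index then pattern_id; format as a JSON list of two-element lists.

Construct AC machine:
Trie (insert patterns):
  n0 'ε': a→1 b→3 d→9
  n1 'a': a→2
  n2 'aa': ·  [P0 ends]
  n3 'b': b→10 d→4
  n4 'bd': a→5
  n5 'bda': c→6
  n6 'bdac': b→7
  n7 'bdacb': b→8
  n8 'bdacbb': ·  [P1 ends]
  n9 'd': ·  [P2 ends]
  n10 'bb': ·  [P3 ends]

Failure links (BFS by depth):
  n1('a'): parent n0 fail=0; on 'a' 0 → fail=0;  out ∅∪∅=∅
  n3('b'): parent n0 fail=0; on 'b' 0 → fail=0;  out ∅∪∅=∅
  n9('d'): parent n0 fail=0; on 'd' 0 → fail=0;  out {2}∪∅={2}
  n2('aa'): parent n1 fail=0; on 'a' 0 → fail=1;  out {0}∪∅={0}
  n4('bd'): parent n3 fail=0; on 'd' 0 → fail=9;  out ∅∪{2}={2}
  n10('bb'): parent n3 fail=0; on 'b' 0 → fail=3;  out {3}∪∅={3}
  n5('bda'): parent n4 fail=9; on 'a' 9→0 → fail=1;  out ∅∪∅=∅
  n6('bdac'): parent n5 fail=1; on 'c' 1→0 → fail=0;  out ∅∪∅=∅
  n7('bdacb'): parent n6 fail=0; on 'b' 0 → fail=3;  out ∅∪∅=∅
  n8('bdacbb'): parent n7 fail=3; on 'b' 3 → fail=10;  out {1}∪{3}={1,3}

Run:
[0] read 'd'  n0⇒n9  emit P2@[0:0]
[1] read 'c'  n9⇒n0 (fail-walked)
[2] read 'd'  n0⇒n9  emit P2@[2:2]
[3] read 'b'  n9⇒n3 (fail-walked)
[4] read 'd'  n3⇒n4  emit P2@[4:4]
[5] read 'a'  n4⇒n5
[6] read 'c'  n5⇒n6
[7] read 'b'  n6⇒n7
[8] read 'b'  n7⇒n8  emit P1@[3:8],P3@[7:8]
[9] read 'b'  n8⇒n10 (fail-walked)  emit P3@[8:9]
[10] read 'b'  n10⇒n10 (fail-walked)  emit P3@[9:10]
[11] read 'a'  n10⇒n1 (fail-walked)
[12] read 'a'  n1⇒n2  emit P0@[11:12]
[13] read 'b'  n2⇒n3 (fail-walked)
[14] read 'b'  n3⇒n10  emit P3@[13:14]
[15] read 'b'  n10⇒n10 (fail-walked)  emit P3@[14:15]
[16] read 'c'  n10⇒n0 (fail-walked)
[17] read 'd'  n0⇒n9  emit P2@[17:17]
[18] read 'b'  n9⇒n3 (fail-walked)
[19] read 'b'  n3⇒n10  emit P3@[18:19]
[20] read 'b'  n10⇒n10 (fail-walked)  emit P3@[19:20]
[21] read 'a'  n10⇒n1 (fail-walked)
[22] read 'b'  n1⇒n3 (fail-walked)
[23] read 'b'  n3⇒n10  emit P3@[22:23]
[24] read 'b'  n10⇒n10 (fail-walked)  emit P3@[23:24]
[25] read 'd'  n10⇒n4 (fail-walked)  emit P2@[25:25]
[26] read 'd'  n4⇒n9 (fail-walked)  emit P2@[26:26]
[27] read 'd'  n9⇒n9 (fail-walked)  emit P2@[27:27]
[28] read 'c'  n9⇒n0 (fail-walked)
[29] read 'b'  n0⇒n3
[30] read 'd'  n3⇒n4  emit P2@[30:30]
[31] read 'a'  n4⇒n5
[32] read 'c'  n5⇒n6
[33] read 'b'  n6⇒n7
[34] read 'b'  n7⇒n8  emit P1@[29:34],P3@[33:34]
[35] read 'd'  n8⇒n4 (fail-walked)  emit P2@[35:35]
[36] read 'b'  n4⇒n3 (fail-walked)
[37] read 'd'  n3⇒n4  emit P2@[37:37]
[38] read 'a'  n4⇒n5
[39] read 'c'  n5⇒n6
[40] read 'b'  n6⇒n7
[41] read 'b'  n7⇒n8  emit P1@[36:41],P3@[40:41]
[42] read 'b'  n8⇒n10 (fail-walked)  emit P3@[41:42]
[43] read 'd'  n10⇒n4 (fail-walked)  emit P2@[43:43]

Matches: [[0,2],[2,2],[4,2],[8,1],[8,3],[9,3],[10,3],[12,0],[14,3],[15,3],[17,2],[19,3],[20,3],[23,3],[24,3],[25,2],[26,2],[27,2],[30,2],[34,1],[34,3],[35,2],[37,2],[41,1],[41,3],[42,3],[43,2]]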